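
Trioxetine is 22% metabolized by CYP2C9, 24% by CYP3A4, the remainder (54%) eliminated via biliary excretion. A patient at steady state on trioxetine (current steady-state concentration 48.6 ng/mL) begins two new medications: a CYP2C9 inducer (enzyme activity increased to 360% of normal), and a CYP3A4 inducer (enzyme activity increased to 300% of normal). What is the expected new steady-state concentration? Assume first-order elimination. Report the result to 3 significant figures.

The CYP2C9 pathway (22% of clearance) increases to 3.6× activity: 0.22 × 3.6 = 0.792.
The CYP3A4 pathway (24% of clearance) increases to 3× activity: 0.24 × 3 = 0.72.
Non-CYP routes (54%) are unchanged.
Relative clearance = 0.792 + 0.72 + 0.54 = 2.052.
Dividing the baseline by the relative clearance: 48.6 / 2.052 = 23.7 ng/mL.

23.7 ng/mL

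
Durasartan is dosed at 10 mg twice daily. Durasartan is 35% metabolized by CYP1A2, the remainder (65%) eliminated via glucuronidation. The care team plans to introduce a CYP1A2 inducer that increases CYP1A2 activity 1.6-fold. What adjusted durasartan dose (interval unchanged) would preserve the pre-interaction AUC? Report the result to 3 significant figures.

CYP1A2: 0.35 × 1.6 = 0.56
Other: 0.65 (unchanged)
CL_new/CL_old = 0.56 + 0.65 = 1.21.
Css,avg = (dose rate)/CL, so holding Css fixed requires dose ∝ CL: 10 × 1.21 = 12.1 mg.

12.1 mg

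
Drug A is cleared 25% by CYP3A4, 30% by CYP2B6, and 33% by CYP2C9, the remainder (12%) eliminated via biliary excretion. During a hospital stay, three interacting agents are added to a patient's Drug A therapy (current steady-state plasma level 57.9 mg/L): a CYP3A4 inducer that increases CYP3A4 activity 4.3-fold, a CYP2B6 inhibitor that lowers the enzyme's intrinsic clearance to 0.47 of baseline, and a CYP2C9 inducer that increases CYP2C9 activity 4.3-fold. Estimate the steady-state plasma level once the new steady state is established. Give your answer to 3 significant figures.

21.0 mg/L

The CYP3A4 pathway (25% of clearance) is boosted to 4.3× activity: 0.25 × 4.3 = 1.075.
The CYP2B6 pathway (30% of clearance) is reduced to 0.47× activity: 0.3 × 0.47 = 0.141.
The CYP2C9 pathway (33% of clearance) increases to 4.3× activity: 0.33 × 4.3 = 1.419.
The remaining 12% of clearance is unaffected.
CL_new/CL_old = 1.075 + 0.141 + 1.419 + 0.12 = 2.755.
Steady-state plasma level ∝ 1/CL: new value = 57.9 / 2.755 = 21.0 mg/L.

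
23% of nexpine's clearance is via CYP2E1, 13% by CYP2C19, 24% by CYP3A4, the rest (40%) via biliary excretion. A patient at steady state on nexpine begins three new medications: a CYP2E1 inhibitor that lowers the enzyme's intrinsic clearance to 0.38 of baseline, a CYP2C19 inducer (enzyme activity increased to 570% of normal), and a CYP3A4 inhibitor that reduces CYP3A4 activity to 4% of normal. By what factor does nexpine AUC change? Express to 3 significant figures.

0.808

CYP2E1: 0.23 × 0.38 = 0.0874
CYP2C19: 0.13 × 5.7 = 0.741
CYP3A4: 0.24 × 0.04 = 0.0096
Other: 0.4 (unchanged)
Relative clearance = 0.0874 + 0.741 + 0.0096 + 0.4 = 1.238.
Because AUC varies inversely with clearance, the combined effect is 1 / 1.238 = 0.808.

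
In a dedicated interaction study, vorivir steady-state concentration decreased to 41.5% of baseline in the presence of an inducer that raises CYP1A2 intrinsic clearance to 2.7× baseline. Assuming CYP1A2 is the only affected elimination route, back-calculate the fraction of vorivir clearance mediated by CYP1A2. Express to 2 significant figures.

Let fm be the CYP1A2 fraction. New clearance relative to baseline = fm × 2.7 + (1 − fm).
Steady-state concentration ratio = 1 / (new CL fraction), so new CL fraction = 1 / 0.415 = 2.41.
fm × 2.7 + 1 − fm = 2.41  ⇒  fm × (2.7 − 1) = 1.41  ⇒  fm = 0.83.

0.83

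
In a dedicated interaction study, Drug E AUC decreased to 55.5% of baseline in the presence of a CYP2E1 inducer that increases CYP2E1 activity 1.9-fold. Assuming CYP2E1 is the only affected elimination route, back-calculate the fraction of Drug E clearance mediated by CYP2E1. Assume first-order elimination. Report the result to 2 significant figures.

0.89

CL'/CL = 1 / 0.555 = 1.802
1.9·fm + (1 − fm) = 1.802
fm = (1.802 − 1) / (1.9 − 1) = 0.89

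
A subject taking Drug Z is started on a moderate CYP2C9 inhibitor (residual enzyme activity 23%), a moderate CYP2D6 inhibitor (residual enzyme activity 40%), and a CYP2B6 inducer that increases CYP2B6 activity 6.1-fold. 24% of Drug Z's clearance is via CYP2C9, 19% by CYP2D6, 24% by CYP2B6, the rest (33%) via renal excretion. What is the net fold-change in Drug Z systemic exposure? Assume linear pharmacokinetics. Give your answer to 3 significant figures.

0.519

The CYP2C9 pathway (24% of clearance) drops to 0.23× activity: 0.24 × 0.23 = 0.0552.
The CYP2D6 pathway (19% of clearance) is reduced to 0.4× activity: 0.19 × 0.4 = 0.076.
The CYP2B6 pathway (24% of clearance) is boosted to 6.1× activity: 0.24 × 6.1 = 1.464.
Non-CYP routes (33%) are unchanged.
Relative clearance = 0.0552 + 0.076 + 1.464 + 0.33 = 1.9252.
Because systemic exposure varies inversely with clearance, the combined effect is 1 / 1.9252 = 0.519.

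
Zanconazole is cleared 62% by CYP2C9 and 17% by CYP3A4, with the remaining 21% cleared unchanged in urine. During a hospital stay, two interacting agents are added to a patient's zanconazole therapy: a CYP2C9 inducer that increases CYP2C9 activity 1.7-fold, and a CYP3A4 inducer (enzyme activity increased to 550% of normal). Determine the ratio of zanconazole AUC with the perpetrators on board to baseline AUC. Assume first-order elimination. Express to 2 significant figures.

The CYP2C9 pathway (62% of clearance) is boosted to 1.7× activity: 0.62 × 1.7 = 1.054.
The CYP3A4 pathway (17% of clearance) is boosted to 5.5× activity: 0.17 × 5.5 = 0.935.
Non-CYP routes (21%) are unchanged.
CL_new/CL_old = 1.054 + 0.935 + 0.21 = 2.199.
Because AUC varies inversely with clearance, the combined effect is 1 / 2.199 = 0.45.

0.45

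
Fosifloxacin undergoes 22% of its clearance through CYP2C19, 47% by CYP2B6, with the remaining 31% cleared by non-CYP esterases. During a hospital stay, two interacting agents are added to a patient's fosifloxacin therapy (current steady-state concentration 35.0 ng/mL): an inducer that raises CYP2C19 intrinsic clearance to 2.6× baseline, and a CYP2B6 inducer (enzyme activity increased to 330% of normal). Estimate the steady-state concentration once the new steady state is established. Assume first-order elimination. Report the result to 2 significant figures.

The CYP2C19 pathway (22% of clearance) rises to 2.6× activity: 0.22 × 2.6 = 0.572.
The CYP2B6 pathway (47% of clearance) increases to 3.3× activity: 0.47 × 3.3 = 1.551.
Non-CYP routes (31%) are unchanged.
New clearance relative to baseline: 0.572 + 1.551 + 0.31 = 2.433.
Steady-state concentration ∝ 1/CL: new value = 35.0 / 2.433 = 14 ng/mL.

14 ng/mL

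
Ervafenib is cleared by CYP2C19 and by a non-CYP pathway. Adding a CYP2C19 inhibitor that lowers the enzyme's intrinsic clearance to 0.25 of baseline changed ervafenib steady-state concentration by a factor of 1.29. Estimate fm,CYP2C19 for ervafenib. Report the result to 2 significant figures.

Call the CYP2C19 fraction fm. After the interaction, CL_new/CL_old = fm × 0.25 + (1 − fm).
Steady-state concentration ratio = 1 / (new CL fraction), so new CL fraction = 1 / 1.29 = 0.7752.
fm × 0.25 + 1 − fm = 0.7752  ⇒  fm × (0.25 − 1) = −0.2248  ⇒  fm = 0.30.

0.30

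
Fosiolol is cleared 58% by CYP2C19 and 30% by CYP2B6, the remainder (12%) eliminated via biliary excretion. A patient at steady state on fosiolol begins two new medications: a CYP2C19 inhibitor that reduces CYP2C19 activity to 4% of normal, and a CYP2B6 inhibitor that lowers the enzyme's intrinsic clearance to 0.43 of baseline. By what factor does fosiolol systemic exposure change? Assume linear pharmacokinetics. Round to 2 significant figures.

The CYP2C19 pathway (58% of clearance) drops to 0.04× activity: 0.58 × 0.04 = 0.0232.
The CYP2B6 pathway (30% of clearance) is reduced to 0.43× activity: 0.3 × 0.43 = 0.129.
Non-CYP routes (12%) are unchanged.
New clearance relative to baseline: 0.0232 + 0.129 + 0.12 = 0.2722.
Systemic exposure ∝ 1/CL: fold-change = 1 / 0.2722 = 3.7.

3.7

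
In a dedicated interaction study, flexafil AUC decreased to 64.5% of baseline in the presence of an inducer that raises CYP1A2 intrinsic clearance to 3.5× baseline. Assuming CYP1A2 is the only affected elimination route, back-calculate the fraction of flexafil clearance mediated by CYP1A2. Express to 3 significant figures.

CL'/CL = 1 / 0.645 = 1.55
3.5·fm + (1 − fm) = 1.55
fm = (1.55 − 1) / (3.5 − 1) = 0.220

0.220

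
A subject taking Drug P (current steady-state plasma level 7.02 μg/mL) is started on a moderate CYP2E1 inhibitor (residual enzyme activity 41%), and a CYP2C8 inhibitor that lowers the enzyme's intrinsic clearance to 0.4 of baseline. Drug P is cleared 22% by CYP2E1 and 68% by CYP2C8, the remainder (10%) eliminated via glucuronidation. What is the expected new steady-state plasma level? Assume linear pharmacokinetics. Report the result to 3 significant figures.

The CYP2E1 pathway (22% of clearance) falls to 0.41× activity: 0.22 × 0.41 = 0.0902.
The CYP2C8 pathway (68% of clearance) falls to 0.4× activity: 0.68 × 0.4 = 0.272.
The remaining 10% of clearance is unaffected.
Relative clearance = 0.0902 + 0.272 + 0.1 = 0.4622.
Dividing the baseline by the relative clearance: 7.02 / 0.4622 = 15.2 μg/mL.

15.2 μg/mL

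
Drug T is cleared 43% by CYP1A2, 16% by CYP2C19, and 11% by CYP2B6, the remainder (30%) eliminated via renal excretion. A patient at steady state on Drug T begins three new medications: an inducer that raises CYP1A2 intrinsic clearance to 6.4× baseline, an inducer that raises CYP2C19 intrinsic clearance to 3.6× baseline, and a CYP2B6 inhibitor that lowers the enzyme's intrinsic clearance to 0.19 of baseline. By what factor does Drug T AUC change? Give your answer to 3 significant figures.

CYP1A2: 0.43 × 6.4 = 2.752
CYP2C19: 0.16 × 3.6 = 0.576
CYP2B6: 0.11 × 0.19 = 0.0209
Other: 0.3 (unchanged)
New clearance relative to baseline: 2.752 + 0.576 + 0.0209 + 0.3 = 3.6489.
Because AUC varies inversely with clearance, the combined effect is 1 / 3.6489 = 0.274.

0.274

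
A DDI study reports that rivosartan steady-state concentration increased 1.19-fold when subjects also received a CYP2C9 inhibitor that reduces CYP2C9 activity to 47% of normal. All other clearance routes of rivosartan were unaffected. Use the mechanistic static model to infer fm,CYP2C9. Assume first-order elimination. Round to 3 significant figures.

0.301

Let x = fm,CYP2C9. Because steady-state concentration ∝ 1/CL, relative clearance fell to 1/1.19 = 0.8403.
Only the CYP2C9 route changed, so 0.8403 = x·0.47 + (1 − x), giving x = 0.301.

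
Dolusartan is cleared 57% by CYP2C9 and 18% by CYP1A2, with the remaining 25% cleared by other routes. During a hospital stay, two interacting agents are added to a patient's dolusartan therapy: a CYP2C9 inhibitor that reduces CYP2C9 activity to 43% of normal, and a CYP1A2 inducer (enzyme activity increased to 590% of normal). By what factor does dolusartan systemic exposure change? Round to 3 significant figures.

The CYP2C9 pathway (57% of clearance) falls to 0.43× activity: 0.57 × 0.43 = 0.2451.
The CYP1A2 pathway (18% of clearance) is boosted to 5.9× activity: 0.18 × 5.9 = 1.062.
The remaining 25% of clearance is unaffected.
New clearance relative to baseline: 0.2451 + 1.062 + 0.25 = 1.5571.
Net systemic exposure ratio = 1 / 1.5571 = 0.642.

0.642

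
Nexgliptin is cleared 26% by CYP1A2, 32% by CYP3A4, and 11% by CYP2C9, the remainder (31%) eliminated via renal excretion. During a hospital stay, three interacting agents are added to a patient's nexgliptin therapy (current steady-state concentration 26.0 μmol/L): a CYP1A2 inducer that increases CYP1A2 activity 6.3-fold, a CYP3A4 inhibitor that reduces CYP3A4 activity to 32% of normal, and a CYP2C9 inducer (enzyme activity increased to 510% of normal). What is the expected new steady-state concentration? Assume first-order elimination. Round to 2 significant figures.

The CYP1A2 pathway (26% of clearance) is boosted to 6.3× activity: 0.26 × 6.3 = 1.638.
The CYP3A4 pathway (32% of clearance) drops to 0.32× activity: 0.32 × 0.32 = 0.1024.
The CYP2C9 pathway (11% of clearance) increases to 5.1× activity: 0.11 × 5.1 = 0.561.
The remaining 31% of clearance is unaffected.
New clearance relative to baseline: 1.638 + 0.1024 + 0.561 + 0.31 = 2.6114.
Dividing the baseline by the relative clearance: 26.0 / 2.6114 = 10 μmol/L.

10 μmol/L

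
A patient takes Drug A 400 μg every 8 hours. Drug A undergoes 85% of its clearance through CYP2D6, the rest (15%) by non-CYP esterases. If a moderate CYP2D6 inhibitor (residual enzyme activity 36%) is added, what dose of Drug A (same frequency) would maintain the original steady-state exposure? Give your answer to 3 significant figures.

The CYP2D6 pathway (85% of clearance) drops to 0.36× activity: 0.85 × 0.36 = 0.306.
The remaining 15% of clearance is unaffected.
CL_new/CL_old = 0.306 + 0.15 = 0.456.
To maintain the same steady-state level, dose must scale with clearance: new dose = 400 × 0.456 = 182 μg.

182 μg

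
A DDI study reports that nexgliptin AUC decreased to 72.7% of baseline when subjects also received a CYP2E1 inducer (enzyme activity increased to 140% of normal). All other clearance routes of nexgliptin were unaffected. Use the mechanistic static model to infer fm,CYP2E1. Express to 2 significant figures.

0.94

Let x = fm,CYP2E1. Because AUC ∝ 1/CL, relative clearance rose to 1/0.727 = 1.376.
Setting x·1.4 + (1 − x) = 1.376 and solving: x = (1.376 − 1)/(1.4 − 1) = 0.94.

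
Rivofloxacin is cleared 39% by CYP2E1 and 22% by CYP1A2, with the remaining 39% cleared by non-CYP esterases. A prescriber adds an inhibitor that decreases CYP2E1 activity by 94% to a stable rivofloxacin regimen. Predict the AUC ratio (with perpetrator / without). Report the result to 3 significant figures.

1.58

The CYP2E1 pathway (39% of clearance) is reduced to 0.06× activity: 0.39 × 0.06 = 0.0234.
CYP1A2 (22%) and the residual 39% are unaffected.
New clearance relative to baseline: 0.0234 + 0.22 + 0.39 = 0.6334.
AUC ratio = CL_old/CL_new = 1 / 0.6334 = 1.58.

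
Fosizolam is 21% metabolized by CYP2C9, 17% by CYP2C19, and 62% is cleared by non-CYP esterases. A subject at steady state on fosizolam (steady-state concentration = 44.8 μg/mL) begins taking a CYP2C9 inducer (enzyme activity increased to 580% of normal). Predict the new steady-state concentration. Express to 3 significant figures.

22.3 μg/mL

CYP2C9: 0.21 × 5.8 = 1.218
CYP2C19: 0.17 (unchanged)
Other: 0.62 (unchanged)
Relative clearance = 1.218 + 0.17 + 0.62 = 2.008.
Steady-state concentration ∝ 1/CL, so new value = 44.8 / 2.008 = 22.3 μg/mL.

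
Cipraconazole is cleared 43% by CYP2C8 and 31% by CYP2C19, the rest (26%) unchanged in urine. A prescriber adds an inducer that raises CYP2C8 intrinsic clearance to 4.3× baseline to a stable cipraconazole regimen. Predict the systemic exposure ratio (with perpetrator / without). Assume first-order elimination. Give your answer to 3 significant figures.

The CYP2C8 pathway (43% of clearance) is boosted to 4.3× activity: 0.43 × 4.3 = 1.849.
CYP2C19 (31%) and the residual 26% are unaffected.
CL_new/CL_old = 1.849 + 0.31 + 0.26 = 2.419.
Systemic exposure is inversely proportional to clearance, so the fold-change is 1 / 2.419 = 0.413.

0.413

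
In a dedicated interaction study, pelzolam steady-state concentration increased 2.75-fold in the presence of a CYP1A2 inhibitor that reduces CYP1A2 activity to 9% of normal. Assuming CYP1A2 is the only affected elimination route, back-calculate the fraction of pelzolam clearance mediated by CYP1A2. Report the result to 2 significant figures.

CL'/CL = 1 / 2.75 = 0.3636
0.09·fm + (1 − fm) = 0.3636
fm = (0.3636 − 1) / (0.09 − 1) = 0.70

0.70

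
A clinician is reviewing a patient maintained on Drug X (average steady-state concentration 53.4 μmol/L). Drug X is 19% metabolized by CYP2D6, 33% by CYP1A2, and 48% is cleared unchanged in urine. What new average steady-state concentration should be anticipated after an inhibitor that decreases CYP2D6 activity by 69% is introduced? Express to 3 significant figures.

61.5 μmol/L

The CYP2D6 pathway (19% of clearance) falls to 0.31× activity: 0.19 × 0.31 = 0.0589.
CYP1A2 (33%) and the residual 48% are unaffected.
Relative clearance = 0.0589 + 0.33 + 0.48 = 0.8689.
New average steady-state concentration = baseline ÷ relative clearance = 53.4 / 0.8689 = 61.5 μmol/L.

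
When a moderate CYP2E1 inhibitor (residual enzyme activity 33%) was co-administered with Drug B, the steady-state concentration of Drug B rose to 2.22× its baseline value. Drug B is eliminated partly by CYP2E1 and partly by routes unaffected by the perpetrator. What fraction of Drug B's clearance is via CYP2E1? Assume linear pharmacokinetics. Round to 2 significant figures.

0.82

Call the CYP2E1 fraction fm. After the interaction, CL_new/CL_old = fm × 0.33 + (1 − fm).
Steady-state concentration ratio = 1 / (new CL fraction), so new CL fraction = 1 / 2.22 = 0.4505.
fm × 0.33 + 1 − fm = 0.4505  ⇒  fm × (0.33 − 1) = −0.5495  ⇒  fm = 0.82.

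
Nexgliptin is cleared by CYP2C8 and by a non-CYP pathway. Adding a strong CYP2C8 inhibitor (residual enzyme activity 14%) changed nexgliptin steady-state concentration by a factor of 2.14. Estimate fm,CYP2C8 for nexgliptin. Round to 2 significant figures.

0.62

Let fm be the CYP2C8 fraction. New clearance relative to baseline = fm × 0.14 + (1 − fm).
Steady-state concentration ratio = 1 / (new CL fraction), so new CL fraction = 1 / 2.14 = 0.4673.
fm × 0.14 + 1 − fm = 0.4673  ⇒  fm × (0.14 − 1) = −0.5327  ⇒  fm = 0.62.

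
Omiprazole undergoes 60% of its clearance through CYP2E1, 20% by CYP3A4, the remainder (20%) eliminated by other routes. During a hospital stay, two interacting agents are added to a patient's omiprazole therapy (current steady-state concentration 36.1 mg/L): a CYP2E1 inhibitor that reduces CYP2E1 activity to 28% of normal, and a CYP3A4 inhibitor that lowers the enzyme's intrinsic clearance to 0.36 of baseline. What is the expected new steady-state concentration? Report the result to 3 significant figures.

CYP2E1: 0.6 × 0.28 = 0.168
CYP3A4: 0.2 × 0.36 = 0.072
Other: 0.2 (unchanged)
CL_new/CL_old = 0.168 + 0.072 + 0.2 = 0.44.
Dividing the baseline by the relative clearance: 36.1 / 0.44 = 82.0 mg/L.

82.0 mg/L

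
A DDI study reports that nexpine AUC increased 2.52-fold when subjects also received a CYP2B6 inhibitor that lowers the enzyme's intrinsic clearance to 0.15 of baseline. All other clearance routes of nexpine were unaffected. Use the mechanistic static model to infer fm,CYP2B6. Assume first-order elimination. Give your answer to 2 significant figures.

0.71

CL'/CL = 1 / 2.52 = 0.3968
0.15·fm + (1 − fm) = 0.3968
fm = (0.3968 − 1) / (0.15 − 1) = 0.71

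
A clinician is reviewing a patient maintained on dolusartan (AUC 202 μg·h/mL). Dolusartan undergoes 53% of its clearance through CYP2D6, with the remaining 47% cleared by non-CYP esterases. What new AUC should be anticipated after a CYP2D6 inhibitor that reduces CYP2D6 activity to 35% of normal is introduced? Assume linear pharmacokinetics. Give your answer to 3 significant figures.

The CYP2D6 pathway (53% of clearance) falls to 0.35× activity: 0.53 × 0.35 = 0.1855.
Non-CYP routes (47%) are unchanged.
New clearance relative to baseline: 0.1855 + 0.47 = 0.6555.
With dosing unchanged, AUC scales as 1/CL: 202 / 0.6555 = 308 μg·h/mL.

308 μg·h/mL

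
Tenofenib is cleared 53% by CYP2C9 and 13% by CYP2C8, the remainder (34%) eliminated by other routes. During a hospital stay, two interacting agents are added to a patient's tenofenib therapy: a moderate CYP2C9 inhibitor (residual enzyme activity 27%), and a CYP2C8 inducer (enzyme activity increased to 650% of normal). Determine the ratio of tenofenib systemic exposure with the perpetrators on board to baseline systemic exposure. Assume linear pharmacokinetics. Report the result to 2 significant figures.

0.75

The CYP2C9 pathway (53% of clearance) falls to 0.27× activity: 0.53 × 0.27 = 0.1431.
The CYP2C8 pathway (13% of clearance) is boosted to 6.5× activity: 0.13 × 6.5 = 0.845.
Non-CYP routes (34%) are unchanged.
Relative clearance = 0.1431 + 0.845 + 0.34 = 1.3281.
Systemic exposure ∝ 1/CL: fold-change = 1 / 1.3281 = 0.75.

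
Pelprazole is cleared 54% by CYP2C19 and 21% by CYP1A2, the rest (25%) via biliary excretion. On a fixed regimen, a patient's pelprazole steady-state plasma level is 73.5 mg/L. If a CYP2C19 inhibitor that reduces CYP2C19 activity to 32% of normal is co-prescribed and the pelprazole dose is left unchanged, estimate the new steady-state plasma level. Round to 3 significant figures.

116 mg/L

CYP2C19: 0.54 × 0.32 = 0.1728
CYP1A2: 0.21 (unchanged)
Other: 0.25 (unchanged)
New clearance relative to baseline: 0.1728 + 0.21 + 0.25 = 0.6328.
With dosing unchanged, steady-state plasma level scales as 1/CL: 73.5 / 0.6328 = 116 mg/L.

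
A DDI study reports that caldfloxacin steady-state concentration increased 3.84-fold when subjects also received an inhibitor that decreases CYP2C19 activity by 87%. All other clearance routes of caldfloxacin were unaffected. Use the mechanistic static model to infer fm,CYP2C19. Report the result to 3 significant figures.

0.850

CL'/CL = 1 / 3.84 = 0.2604
0.13·fm + (1 − fm) = 0.2604
fm = (0.2604 − 1) / (0.13 − 1) = 0.850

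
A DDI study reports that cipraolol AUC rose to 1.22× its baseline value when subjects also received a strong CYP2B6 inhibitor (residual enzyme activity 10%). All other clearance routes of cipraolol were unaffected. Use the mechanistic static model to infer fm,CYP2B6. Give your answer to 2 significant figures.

0.20

Write x for the fraction cleared via CYP2B6. The observed AUC change means clearance fell to 1/1.22 = 0.8197 of baseline.
Only the CYP2B6 route changed, so 0.8197 = x·0.1 + (1 − x), giving x = 0.20.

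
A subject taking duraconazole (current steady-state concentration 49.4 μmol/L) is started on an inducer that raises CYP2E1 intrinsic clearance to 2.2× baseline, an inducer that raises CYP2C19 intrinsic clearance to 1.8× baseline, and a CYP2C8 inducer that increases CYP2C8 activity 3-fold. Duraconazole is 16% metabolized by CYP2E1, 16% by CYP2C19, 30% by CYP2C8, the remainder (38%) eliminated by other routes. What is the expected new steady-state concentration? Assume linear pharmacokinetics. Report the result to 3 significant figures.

25.7 μmol/L

The CYP2E1 pathway (16% of clearance) increases to 2.2× activity: 0.16 × 2.2 = 0.352.
The CYP2C19 pathway (16% of clearance) is boosted to 1.8× activity: 0.16 × 1.8 = 0.288.
The CYP2C8 pathway (30% of clearance) increases to 3× activity: 0.3 × 3 = 0.9.
The remaining 38% of clearance is unaffected.
CL_new/CL_old = 0.352 + 0.288 + 0.9 + 0.38 = 1.92.
Dividing the baseline by the relative clearance: 49.4 / 1.92 = 25.7 μmol/L.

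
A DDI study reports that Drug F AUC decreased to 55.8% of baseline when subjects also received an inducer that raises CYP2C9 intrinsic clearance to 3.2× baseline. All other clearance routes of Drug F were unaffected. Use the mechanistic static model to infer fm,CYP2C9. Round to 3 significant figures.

Let fm be the CYP2C9 fraction. New clearance relative to baseline = fm × 3.2 + (1 − fm).
AUC ratio = 1 / (new CL fraction), so new CL fraction = 1 / 0.558 = 1.792.
fm × 3.2 + 1 − fm = 1.792  ⇒  fm × (3.2 − 1) = 0.7921  ⇒  fm = 0.360.

0.360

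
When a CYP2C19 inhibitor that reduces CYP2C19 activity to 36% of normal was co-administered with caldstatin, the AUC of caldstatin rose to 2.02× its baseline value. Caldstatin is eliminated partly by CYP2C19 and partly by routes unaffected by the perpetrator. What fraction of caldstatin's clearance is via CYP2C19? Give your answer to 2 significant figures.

Write x for the fraction cleared via CYP2C19. The observed AUC change means clearance fell to 1/2.02 = 0.495 of baseline.
Setting x·0.36 + (1 − x) = 0.495 and solving: x = (0.495 − 1)/(0.36 − 1) = 0.79.

0.79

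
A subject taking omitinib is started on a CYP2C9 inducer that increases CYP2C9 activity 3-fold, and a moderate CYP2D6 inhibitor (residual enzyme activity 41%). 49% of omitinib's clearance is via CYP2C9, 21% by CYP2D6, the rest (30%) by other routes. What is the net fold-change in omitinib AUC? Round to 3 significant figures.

0.539

The CYP2C9 pathway (49% of clearance) increases to 3× activity: 0.49 × 3 = 1.47.
The CYP2D6 pathway (21% of clearance) is reduced to 0.41× activity: 0.21 × 0.41 = 0.0861.
The remaining 30% of clearance is unaffected.
Relative clearance = 1.47 + 0.0861 + 0.3 = 1.8561.
Net AUC ratio = 1 / 1.8561 = 0.539.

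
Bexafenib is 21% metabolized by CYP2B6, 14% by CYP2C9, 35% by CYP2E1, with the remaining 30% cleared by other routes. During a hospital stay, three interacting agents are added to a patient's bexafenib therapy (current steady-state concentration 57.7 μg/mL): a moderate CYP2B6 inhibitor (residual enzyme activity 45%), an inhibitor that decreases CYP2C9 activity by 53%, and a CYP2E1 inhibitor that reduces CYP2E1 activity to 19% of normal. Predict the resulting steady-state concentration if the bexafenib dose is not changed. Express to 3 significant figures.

CYP2B6: 0.21 × 0.45 = 0.0945
CYP2C9: 0.14 × 0.47 = 0.0658
CYP2E1: 0.35 × 0.19 = 0.0665
Other: 0.3 (unchanged)
CL_new/CL_old = 0.0945 + 0.0658 + 0.0665 + 0.3 = 0.5268.
Steady-state concentration ∝ 1/CL: new value = 57.7 / 0.5268 = 110 μg/mL.

110 μg/mL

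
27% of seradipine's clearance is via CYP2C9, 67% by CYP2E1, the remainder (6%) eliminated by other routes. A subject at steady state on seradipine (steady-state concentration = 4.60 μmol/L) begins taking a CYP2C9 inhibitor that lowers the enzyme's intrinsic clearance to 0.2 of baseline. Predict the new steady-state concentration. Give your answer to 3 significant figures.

5.87 μmol/L

The CYP2C9 pathway (27% of clearance) drops to 0.2× activity: 0.27 × 0.2 = 0.054.
CYP2E1 (67%) and the residual 6% are unaffected.
CL_new/CL_old = 0.054 + 0.67 + 0.06 = 0.784.
New steady-state concentration = baseline ÷ relative clearance = 4.60 / 0.784 = 5.87 μmol/L.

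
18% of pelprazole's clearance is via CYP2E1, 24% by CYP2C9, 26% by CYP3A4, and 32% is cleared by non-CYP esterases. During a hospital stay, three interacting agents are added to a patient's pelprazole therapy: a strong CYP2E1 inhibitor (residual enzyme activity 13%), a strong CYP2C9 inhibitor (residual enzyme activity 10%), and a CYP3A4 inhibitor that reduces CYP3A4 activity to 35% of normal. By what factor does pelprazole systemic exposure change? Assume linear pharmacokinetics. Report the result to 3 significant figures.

2.18

The CYP2E1 pathway (18% of clearance) is reduced to 0.13× activity: 0.18 × 0.13 = 0.0234.
The CYP2C9 pathway (24% of clearance) drops to 0.1× activity: 0.24 × 0.1 = 0.024.
The CYP3A4 pathway (26% of clearance) is reduced to 0.35× activity: 0.26 × 0.35 = 0.091.
The remaining 32% of clearance is unaffected.
Relative clearance = 0.0234 + 0.024 + 0.091 + 0.32 = 0.4584.
Net systemic exposure ratio = 1 / 0.4584 = 2.18.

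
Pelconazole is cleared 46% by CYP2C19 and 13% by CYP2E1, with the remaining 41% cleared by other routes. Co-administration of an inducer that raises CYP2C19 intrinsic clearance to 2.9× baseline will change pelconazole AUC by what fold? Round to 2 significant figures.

The CYP2C19 pathway (46% of clearance) increases to 2.9× activity: 0.46 × 2.9 = 1.334.
CYP2E1 (13%) and the residual 41% are unaffected.
New clearance relative to baseline: 1.334 + 0.13 + 0.41 = 1.874.
Since AUC ∝ 1/CL, the ratio is 1 / 1.874 = 0.53.

0.53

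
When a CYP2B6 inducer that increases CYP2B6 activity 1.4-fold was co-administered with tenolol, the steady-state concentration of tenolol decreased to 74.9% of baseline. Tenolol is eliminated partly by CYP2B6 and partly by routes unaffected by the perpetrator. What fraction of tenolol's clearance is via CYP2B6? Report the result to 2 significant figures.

0.84

CL'/CL = 1 / 0.749 = 1.335
1.4·fm + (1 − fm) = 1.335
fm = (1.335 − 1) / (1.4 − 1) = 0.84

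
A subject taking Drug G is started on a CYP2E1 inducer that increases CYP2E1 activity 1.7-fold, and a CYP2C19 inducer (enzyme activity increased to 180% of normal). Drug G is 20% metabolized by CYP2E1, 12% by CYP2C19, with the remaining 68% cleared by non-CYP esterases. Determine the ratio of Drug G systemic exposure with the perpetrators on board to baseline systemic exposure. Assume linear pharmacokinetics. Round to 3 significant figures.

The CYP2E1 pathway (20% of clearance) is boosted to 1.7× activity: 0.2 × 1.7 = 0.34.
The CYP2C19 pathway (12% of clearance) rises to 1.8× activity: 0.12 × 1.8 = 0.216.
Non-CYP routes (68%) are unchanged.
New clearance relative to baseline: 0.34 + 0.216 + 0.68 = 1.236.
Systemic exposure ∝ 1/CL: fold-change = 1 / 1.236 = 0.809.

0.809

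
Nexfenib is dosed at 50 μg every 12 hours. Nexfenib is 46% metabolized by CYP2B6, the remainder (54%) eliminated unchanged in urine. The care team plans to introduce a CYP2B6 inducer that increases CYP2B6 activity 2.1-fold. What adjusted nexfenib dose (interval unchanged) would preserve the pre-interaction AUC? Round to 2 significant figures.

The CYP2B6 pathway (46% of clearance) is boosted to 2.1× activity: 0.46 × 2.1 = 0.966.
The remaining 54% of clearance is unaffected.
New clearance relative to baseline: 0.966 + 0.54 = 1.506.
Exposure is unchanged when dose changes in proportion to clearance. New dose = 50 μg × 1.506 = 75 μg.

75 μg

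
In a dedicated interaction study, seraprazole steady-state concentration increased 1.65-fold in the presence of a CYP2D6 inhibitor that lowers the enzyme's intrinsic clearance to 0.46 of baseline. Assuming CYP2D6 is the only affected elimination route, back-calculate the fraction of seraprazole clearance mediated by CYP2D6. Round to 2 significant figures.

Call the CYP2D6 fraction fm. After the interaction, CL_new/CL_old = fm × 0.46 + (1 − fm).
Steady-state concentration ratio = 1 / (new CL fraction), so new CL fraction = 1 / 1.65 = 0.6061.
fm × 0.46 + 1 − fm = 0.6061  ⇒  fm × (0.46 − 1) = −0.3939  ⇒  fm = 0.73.

0.73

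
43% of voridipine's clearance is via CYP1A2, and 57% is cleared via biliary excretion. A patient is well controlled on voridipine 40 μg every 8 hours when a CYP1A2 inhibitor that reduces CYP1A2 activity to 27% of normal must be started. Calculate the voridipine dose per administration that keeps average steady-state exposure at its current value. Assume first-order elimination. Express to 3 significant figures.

CYP1A2: 0.43 × 0.27 = 0.1161
Other: 0.57 (unchanged)
CL_new/CL_old = 0.1161 + 0.57 = 0.6861.
Exposure is unchanged when dose changes in proportion to clearance. New dose = 40 μg × 0.6861 = 27.4 μg.

27.4 μg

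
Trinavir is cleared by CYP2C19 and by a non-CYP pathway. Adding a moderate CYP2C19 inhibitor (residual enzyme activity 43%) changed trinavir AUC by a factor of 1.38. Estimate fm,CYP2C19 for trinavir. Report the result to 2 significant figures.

Write x for the fraction cleared via CYP2C19. The observed AUC change means clearance fell to 1/1.38 = 0.7246 of baseline.
Only the CYP2C19 route changed, so 0.7246 = x·0.43 + (1 − x), giving x = 0.48.

0.48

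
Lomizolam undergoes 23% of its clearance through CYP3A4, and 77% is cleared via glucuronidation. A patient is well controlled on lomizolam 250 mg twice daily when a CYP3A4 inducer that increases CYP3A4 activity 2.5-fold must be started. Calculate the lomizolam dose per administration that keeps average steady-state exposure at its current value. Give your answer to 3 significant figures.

CYP3A4: 0.23 × 2.5 = 0.575
Other: 0.77 (unchanged)
New clearance relative to baseline: 0.575 + 0.77 = 1.345.
Css,avg = (dose rate)/CL, so holding Css fixed requires dose ∝ CL: 250 × 1.345 = 336 mg.

336 mg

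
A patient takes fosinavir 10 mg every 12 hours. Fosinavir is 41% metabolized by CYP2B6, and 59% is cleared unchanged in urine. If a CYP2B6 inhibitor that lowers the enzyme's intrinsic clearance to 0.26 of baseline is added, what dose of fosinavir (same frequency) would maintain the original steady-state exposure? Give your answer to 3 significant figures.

6.97 mg

The CYP2B6 pathway (41% of clearance) falls to 0.26× activity: 0.41 × 0.26 = 0.1066.
The remaining 59% of clearance is unaffected.
New clearance relative to baseline: 0.1066 + 0.59 = 0.6966.
Css,avg = (dose rate)/CL, so holding Css fixed requires dose ∝ CL: 10 × 0.6966 = 6.97 mg.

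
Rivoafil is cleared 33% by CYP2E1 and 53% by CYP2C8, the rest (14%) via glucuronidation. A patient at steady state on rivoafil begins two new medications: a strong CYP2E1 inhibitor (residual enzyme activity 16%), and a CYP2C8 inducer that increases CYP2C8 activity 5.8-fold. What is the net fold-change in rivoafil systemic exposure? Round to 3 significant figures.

0.306

The CYP2E1 pathway (33% of clearance) drops to 0.16× activity: 0.33 × 0.16 = 0.0528.
The CYP2C8 pathway (53% of clearance) increases to 5.8× activity: 0.53 × 5.8 = 3.074.
The remaining 14% of clearance is unaffected.
CL_new/CL_old = 0.0528 + 3.074 + 0.14 = 3.2668.
Because systemic exposure varies inversely with clearance, the combined effect is 1 / 3.2668 = 0.306.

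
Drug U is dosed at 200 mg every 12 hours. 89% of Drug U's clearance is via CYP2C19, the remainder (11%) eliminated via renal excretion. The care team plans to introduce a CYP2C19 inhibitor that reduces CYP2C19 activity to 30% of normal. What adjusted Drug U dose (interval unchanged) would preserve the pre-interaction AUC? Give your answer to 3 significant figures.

CYP2C19: 0.89 × 0.3 = 0.267
Other: 0.11 (unchanged)
New clearance relative to baseline: 0.267 + 0.11 = 0.377.
Exposure is unchanged when dose changes in proportion to clearance. New dose = 200 mg × 0.377 = 75.4 mg.

75.4 mg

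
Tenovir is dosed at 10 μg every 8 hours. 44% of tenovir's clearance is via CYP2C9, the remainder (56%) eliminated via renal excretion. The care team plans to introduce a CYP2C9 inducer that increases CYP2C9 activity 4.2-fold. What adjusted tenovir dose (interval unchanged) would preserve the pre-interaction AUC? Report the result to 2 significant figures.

The CYP2C9 pathway (44% of clearance) is boosted to 4.2× activity: 0.44 × 4.2 = 1.848.
Non-CYP routes (56%) are unchanged.
CL_new/CL_old = 1.848 + 0.56 = 2.408.
To maintain the same steady-state level, dose must scale with clearance: new dose = 10 × 2.408 = 24 μg.

24 μg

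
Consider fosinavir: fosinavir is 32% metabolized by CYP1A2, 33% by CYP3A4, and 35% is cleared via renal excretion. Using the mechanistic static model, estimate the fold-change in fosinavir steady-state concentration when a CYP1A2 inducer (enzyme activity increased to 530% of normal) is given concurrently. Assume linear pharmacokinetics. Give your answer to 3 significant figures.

0.421

The CYP1A2 pathway (32% of clearance) is boosted to 5.3× activity: 0.32 × 5.3 = 1.696.
CYP3A4 (33%) and the residual 35% are unaffected.
Relative clearance = 1.696 + 0.33 + 0.35 = 2.376.
Steady-state concentration ratio = CL_old/CL_new = 1 / 2.376 = 0.421.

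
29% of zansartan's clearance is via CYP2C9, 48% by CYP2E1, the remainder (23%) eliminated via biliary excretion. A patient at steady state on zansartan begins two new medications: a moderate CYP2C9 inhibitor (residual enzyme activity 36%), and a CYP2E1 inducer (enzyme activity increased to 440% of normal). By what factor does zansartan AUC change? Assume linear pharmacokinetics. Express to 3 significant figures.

CYP2C9: 0.29 × 0.36 = 0.1044
CYP2E1: 0.48 × 4.4 = 2.112
Other: 0.23 (unchanged)
Relative clearance = 0.1044 + 2.112 + 0.23 = 2.4464.
Because AUC varies inversely with clearance, the combined effect is 1 / 2.4464 = 0.409.

0.409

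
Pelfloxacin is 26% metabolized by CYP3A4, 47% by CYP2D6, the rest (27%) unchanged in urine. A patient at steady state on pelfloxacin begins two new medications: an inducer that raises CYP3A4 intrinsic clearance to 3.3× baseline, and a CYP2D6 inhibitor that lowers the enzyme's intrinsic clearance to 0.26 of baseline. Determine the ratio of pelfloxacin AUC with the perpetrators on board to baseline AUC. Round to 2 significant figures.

The CYP3A4 pathway (26% of clearance) rises to 3.3× activity: 0.26 × 3.3 = 0.858.
The CYP2D6 pathway (47% of clearance) drops to 0.26× activity: 0.47 × 0.26 = 0.1222.
The remaining 27% of clearance is unaffected.
CL_new/CL_old = 0.858 + 0.1222 + 0.27 = 1.2502.
Net AUC ratio = 1 / 1.2502 = 0.80.

0.80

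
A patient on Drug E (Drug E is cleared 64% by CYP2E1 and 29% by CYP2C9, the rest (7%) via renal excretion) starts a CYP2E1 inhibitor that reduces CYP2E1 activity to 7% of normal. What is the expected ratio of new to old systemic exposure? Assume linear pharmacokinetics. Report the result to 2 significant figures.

CYP2E1: 0.64 × 0.07 = 0.0448
CYP2C9: 0.29 (unchanged)
Other: 0.07 (unchanged)
Relative clearance = 0.0448 + 0.29 + 0.07 = 0.4048.
Since systemic exposure ∝ 1/CL, the ratio is 1 / 0.4048 = 2.5.

2.5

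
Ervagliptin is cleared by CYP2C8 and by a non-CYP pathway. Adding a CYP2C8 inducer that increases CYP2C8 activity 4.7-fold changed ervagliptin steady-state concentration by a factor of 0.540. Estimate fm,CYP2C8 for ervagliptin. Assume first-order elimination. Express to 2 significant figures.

Let fm be the CYP2C8 fraction. New clearance relative to baseline = fm × 4.7 + (1 − fm).
Steady-state concentration ratio = 1 / (new CL fraction), so new CL fraction = 1 / 0.540 = 1.852.
fm × 4.7 + 1 − fm = 1.852  ⇒  fm × (4.7 − 1) = 0.8519  ⇒  fm = 0.23.

0.23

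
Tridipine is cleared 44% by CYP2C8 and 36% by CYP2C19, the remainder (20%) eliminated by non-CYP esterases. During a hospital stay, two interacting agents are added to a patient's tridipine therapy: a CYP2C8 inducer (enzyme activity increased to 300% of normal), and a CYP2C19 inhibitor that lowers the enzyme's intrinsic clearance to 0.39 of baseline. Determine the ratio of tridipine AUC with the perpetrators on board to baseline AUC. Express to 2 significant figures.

The CYP2C8 pathway (44% of clearance) rises to 3× activity: 0.44 × 3 = 1.32.
The CYP2C19 pathway (36% of clearance) drops to 0.39× activity: 0.36 × 0.39 = 0.1404.
The remaining 20% of clearance is unaffected.
New clearance relative to baseline: 1.32 + 0.1404 + 0.2 = 1.6604.
AUC ∝ 1/CL: fold-change = 1 / 1.6604 = 0.60.

0.60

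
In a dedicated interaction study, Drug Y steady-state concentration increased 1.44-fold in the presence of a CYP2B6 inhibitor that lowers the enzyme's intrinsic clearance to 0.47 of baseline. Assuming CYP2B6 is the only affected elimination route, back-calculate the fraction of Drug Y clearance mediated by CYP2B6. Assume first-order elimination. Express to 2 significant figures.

0.58

Let fm be the CYP2B6 fraction. New clearance relative to baseline = fm × 0.47 + (1 − fm).
Steady-state concentration ratio = 1 / (new CL fraction), so new CL fraction = 1 / 1.44 = 0.6944.
fm × 0.47 + 1 − fm = 0.6944  ⇒  fm × (0.47 − 1) = −0.3056  ⇒  fm = 0.58.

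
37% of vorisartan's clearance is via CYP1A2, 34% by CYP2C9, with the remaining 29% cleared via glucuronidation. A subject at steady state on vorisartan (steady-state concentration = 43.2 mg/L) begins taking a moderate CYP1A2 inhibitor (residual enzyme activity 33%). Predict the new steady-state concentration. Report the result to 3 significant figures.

57.4 mg/L

The CYP1A2 pathway (37% of clearance) falls to 0.33× activity: 0.37 × 0.33 = 0.1221.
CYP2C9 (34%) and the residual 29% are unaffected.
New clearance relative to baseline: 0.1221 + 0.34 + 0.29 = 0.7521.
New steady-state concentration = baseline ÷ relative clearance = 43.2 / 0.7521 = 57.4 mg/L.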